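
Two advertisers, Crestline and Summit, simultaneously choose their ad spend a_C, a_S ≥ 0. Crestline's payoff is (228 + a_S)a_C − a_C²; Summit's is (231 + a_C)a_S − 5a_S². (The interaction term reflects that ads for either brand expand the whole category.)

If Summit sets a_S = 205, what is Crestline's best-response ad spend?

Expanding Crestline's payoff: 228a_C + a_Sa_C − a_C².
∂π/∂a_C = 228 + a_S − 2a_C = 0, so a_C = 114 + 0.5a_S.
At a_S = 205: a_C = 114 + 0.5·205 = 216.5.

216.5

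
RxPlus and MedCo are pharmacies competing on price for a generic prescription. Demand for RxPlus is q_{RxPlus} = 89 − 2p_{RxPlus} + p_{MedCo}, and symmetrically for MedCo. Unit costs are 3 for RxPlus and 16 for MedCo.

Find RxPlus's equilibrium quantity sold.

60.8

RxPlus's profit: π = (p_{RxPlus} − 3)(89 − 2p_{RxPlus} + p_{MedCo}).
∂π/∂p_{RxPlus} = 95 − 4p_{RxPlus} + p_{MedCo} = 0 ⇒ p_{RxPlus} = 23.75 + 0.25p_{MedCo}.
Similarly p_{MedCo} = 30.25 + 0.25p_{RxPlus}.
Plugging p_{MedCo} into RxPlus's best response: p_{RxPlus} = 23.75 + 0.25(30.25 + 0.25p_{RxPlus}) ⇒ 0.9375p_{RxPlus} = 31.3125, so p_{RxPlus} = 33.4.
Then p_{MedCo} = 30.25 + 0.25·33.4 = 38.6.
q_{RxPlus} = 89 − 2·33.4 + 38.6 = 60.8.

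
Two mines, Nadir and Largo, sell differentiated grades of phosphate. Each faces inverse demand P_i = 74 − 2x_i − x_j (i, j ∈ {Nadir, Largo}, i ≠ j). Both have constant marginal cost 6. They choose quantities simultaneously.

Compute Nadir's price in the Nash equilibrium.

Mine Nadir's profit: π = x_{Nadir}(74 − 2x_{Nadir} − x_{Largo}) − 6x_{Nadir}.
∂π/∂x_{Nadir} = 68 − 4x_{Nadir} − x_{Largo} = 0 ⇒ x_{Nadir} = 17 − 0.25x_{Largo}.
By symmetry x_{Largo} = x_{Nadir}; substituting into the reaction function, 1.25x_{Nadir} = 17 and x_{Nadir} = 13.6.
P_{Nadir} = 74 − 2·13.6 − 13.6 = 33.2.

33.2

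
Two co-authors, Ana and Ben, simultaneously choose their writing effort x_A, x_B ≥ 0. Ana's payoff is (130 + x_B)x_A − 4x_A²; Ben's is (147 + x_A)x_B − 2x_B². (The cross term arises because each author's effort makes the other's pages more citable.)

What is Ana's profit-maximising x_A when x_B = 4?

16.75

Expanding Ana's payoff: 130x_A + x_Bx_A − 4x_A².
∂π/∂x_A = 130 + x_B − 8x_A = 0, so x_A = 16.25 + 0.125x_B.
At x_B = 4: x_A = 16.25 + 0.125·4 = 16.75.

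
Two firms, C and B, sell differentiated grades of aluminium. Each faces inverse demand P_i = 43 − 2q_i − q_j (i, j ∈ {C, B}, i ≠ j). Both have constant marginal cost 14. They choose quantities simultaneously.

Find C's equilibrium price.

25.6

Firm C's profit: π = q_C(43 − 2q_C − q_B) − 14q_C.
∂π/∂q_C = 29 − 4q_C − q_B = 0 ⇒ q_C = 7.25 − 0.25q_B.
By symmetry q_B = q_C; substituting into the reaction function, 1.25q_C = 7.25 and q_C = 5.8.
P_C = 43 − 2·5.8 − 5.8 = 25.6.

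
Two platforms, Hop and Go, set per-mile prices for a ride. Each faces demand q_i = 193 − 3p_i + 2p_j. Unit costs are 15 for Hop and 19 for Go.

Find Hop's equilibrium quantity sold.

Hop's profit: π = (p_{Hop} − 15)(193 − 3p_{Hop} + 2p_{Go}).
∂π/∂p_{Hop} = 238 − 6p_{Hop} + 2p_{Go} = 0 ⇒ p_{Hop} = 119/3 + (1/3)p_{Go}.
Similarly p_{Go} = 125/3 + (1/3)p_{Hop}.
Substituting the second reaction function into the first: p_{Hop} = 119/3 + (1/3)(125/3 + (1/3)p_{Hop}), which gives (8/9)p_{Hop} = 482/9 ⇒ p_{Hop} = 60.25.
Then p_{Go} = 125/3 + (1/3)·60.25 = 61.75.
q_{Hop} = 193 − 3·60.25 + 2·61.75 = 135.75.

135.75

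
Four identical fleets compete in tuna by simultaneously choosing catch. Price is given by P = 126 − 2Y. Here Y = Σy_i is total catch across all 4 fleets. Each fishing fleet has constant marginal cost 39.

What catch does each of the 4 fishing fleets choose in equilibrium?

A representative fishing fleet's profit is π_i = y_i(126 − 2Y) − 39y_i, with Y = y_i + Σ_{j≠i} y_j.
First-order condition: 87 − 4y_i − 2Σ_{j≠i} y_j = 0.
In a symmetric equilibrium every fishing fleet chooses the same y, so Σ_{j≠i} y_j = 3y. The condition becomes 87 − 10y = 0, giving y = 87/10 = 8.7.

8.7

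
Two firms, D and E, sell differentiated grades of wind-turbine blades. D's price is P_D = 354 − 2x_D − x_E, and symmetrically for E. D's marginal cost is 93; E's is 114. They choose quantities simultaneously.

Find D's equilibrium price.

Firm D's profit: π = x_D(354 − 2x_D − x_E) − 93x_D.
∂π/∂x_D = 261 − 4x_D − x_E = 0 ⇒ x_D = 65.25 − 0.25x_E.
Similarly x_E = 60 − 0.25x_D.
Solving the two reaction functions simultaneously: (1 − (−0.25)(−0.25))x_D = 65.25 − 0.25·60, so 0.9375x_D = 50.25 and x_D = 53.6.
Then x_E = 60 − 0.25·53.6 = 46.6.
P_D = 354 − 2·53.6 − 46.6 = 200.2.

200.2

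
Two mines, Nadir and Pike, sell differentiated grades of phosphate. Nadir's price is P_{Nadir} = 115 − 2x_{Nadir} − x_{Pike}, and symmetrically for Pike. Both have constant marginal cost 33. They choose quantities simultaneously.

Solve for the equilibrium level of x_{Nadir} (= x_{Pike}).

16.4

Mine Nadir's profit: π = x_{Nadir}(115 − 2x_{Nadir} − x_{Pike}) − 33x_{Nadir}.
∂π/∂x_{Nadir} = 82 − 4x_{Nadir} − x_{Pike} = 0 ⇒ x_{Nadir} = 20.5 − 0.25x_{Pike}.
By symmetry x_{Pike} = x_{Nadir}; substituting into the reaction function, 1.25x_{Nadir} = 20.5 and x_{Nadir} = 16.4.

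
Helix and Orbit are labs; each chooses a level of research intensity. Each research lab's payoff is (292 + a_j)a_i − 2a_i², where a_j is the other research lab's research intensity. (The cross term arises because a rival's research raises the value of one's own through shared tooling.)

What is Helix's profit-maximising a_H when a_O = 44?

84

Helix's payoff is (292 + a_O)a_H − 2a_H².
∂π/∂a_H = 292 + a_O − 4a_H = 0, so a_H = 73 + 0.25a_O.
At a_O = 44: a_H = 73 + 0.25·44 = 84.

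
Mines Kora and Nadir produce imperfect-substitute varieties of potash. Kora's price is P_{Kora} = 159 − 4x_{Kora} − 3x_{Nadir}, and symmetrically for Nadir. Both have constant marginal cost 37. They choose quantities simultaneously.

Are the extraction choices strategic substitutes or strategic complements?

strategic substitutes

Mine Kora's profit: π = x_{Kora}(159 − 4x_{Kora} − 3x_{Nadir}) − 37x_{Kora}.
∂π/∂x_{Kora} = 122 − 8x_{Kora} − 3x_{Nadir} = 0 ⇒ x_{Kora} = 15.25 − 0.375x_{Nadir}.
The best-response slope dx_{Kora}/dx_{Nadir} = −0.375 < 0: the reaction function is downward-sloping, so the choices are strategic substitutes.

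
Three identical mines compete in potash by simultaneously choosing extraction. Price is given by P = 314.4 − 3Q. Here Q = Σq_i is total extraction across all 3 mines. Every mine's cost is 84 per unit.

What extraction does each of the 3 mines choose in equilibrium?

A representative mine's profit is π_i = q_i(314.4 − 3Q) − 84q_i, with Q = q_i + Σ_{j≠i} q_j.
First-order condition: 230.4 − 6q_i − 3Σ_{j≠i} q_j = 0.
Imposing symmetry (q_j = q for all j) turns Σ_{j≠i} q_j into 2q, so 230.4 = 12q and q = 19.2.

19.2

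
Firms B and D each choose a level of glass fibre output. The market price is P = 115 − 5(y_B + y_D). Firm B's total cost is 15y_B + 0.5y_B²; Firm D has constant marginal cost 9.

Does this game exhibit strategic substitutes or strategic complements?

Firm B's profit: π = y_B(115 − 5(y_B + y_D)) − 15y_B − 0.5y_B².
∂π/∂y_B = 100 − 11y_B − 5y_D = 0, so y_B = 100/11 − (5/11)y_D.
The best-response slope dy_B/dy_D = −5/11 < 0: the reaction function is downward-sloping, so the choices are strategic substitutes.

strategic substitutes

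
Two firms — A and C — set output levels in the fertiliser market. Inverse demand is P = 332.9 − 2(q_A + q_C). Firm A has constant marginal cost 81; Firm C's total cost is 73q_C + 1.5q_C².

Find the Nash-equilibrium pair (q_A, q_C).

Firm A's profit: π = q_A(332.9 − 2(q_A + q_C)) − 81q_A.
∂π/∂q_A = 251.9 − 4q_A − 2q_C = 0, so q_A = 62.975 − 0.5q_C.
For C: ∂π/∂q_C = 259.9 − 7q_C − 2q_A = 0 ⇒ q_C = 2599/70 − (2/7)q_A.
Plugging q_C into A's best response: q_A = 62.975 − 0.5(2599/70 − (2/7)q_A) ⇒ (6/7)q_A = 2487/56, so q_A = 51.8125.
Then q_C = 2599/70 − (2/7)·51.8125 = 22.325.

51.8125, 22.325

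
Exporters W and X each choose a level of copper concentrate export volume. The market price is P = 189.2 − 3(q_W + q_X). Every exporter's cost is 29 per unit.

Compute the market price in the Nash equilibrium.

Exporter W's profit: π = q_W(189.2 − 3(q_W + q_X)) − 29q_W.
∂π/∂q_W = 160.2 − 6q_W − 3q_X = 0, so q_W = 26.7 − 0.5q_X.
Setting q_W = q_X in the reaction function: q_W = 26.7 − 0.5q_W, so q_W = 26.7 / 1.5 = 17.8.
Equilibrium price: P = 189.2 − 3·35.6 = 82.4.

82.4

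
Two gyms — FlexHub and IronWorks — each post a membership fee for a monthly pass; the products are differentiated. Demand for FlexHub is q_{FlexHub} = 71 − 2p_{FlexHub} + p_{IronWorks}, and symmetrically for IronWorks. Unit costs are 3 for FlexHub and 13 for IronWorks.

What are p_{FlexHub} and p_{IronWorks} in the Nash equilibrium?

27, 31

FlexHub's profit: π = (p_{FlexHub} − 3)(71 − 2p_{FlexHub} + p_{IronWorks}).
∂π/∂p_{FlexHub} = 77 − 4p_{FlexHub} + p_{IronWorks} = 0 ⇒ p_{FlexHub} = 19.25 + 0.25p_{IronWorks}.
Similarly p_{IronWorks} = 24.25 + 0.25p_{FlexHub}.
Substituting the second reaction function into the first: p_{FlexHub} = 19.25 + 0.25(24.25 + 0.25p_{FlexHub}), which gives 0.9375p_{FlexHub} = 25.3125 ⇒ p_{FlexHub} = 27.
Then p_{IronWorks} = 24.25 + 0.25·27 = 31.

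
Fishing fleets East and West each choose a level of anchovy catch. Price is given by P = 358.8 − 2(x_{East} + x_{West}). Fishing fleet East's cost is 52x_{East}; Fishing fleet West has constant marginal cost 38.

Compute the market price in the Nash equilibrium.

149.6

Fishing fleet East's profit: π = x_{East}(358.8 − 2(x_{East} + x_{West})) − 52x_{East}.
∂π/∂x_{East} = 306.8 − 4x_{East} − 2x_{West} = 0, so x_{East} = 76.7 − 0.5x_{West}.
By the same steps for West: x_{West} = 80.2 − 0.5x_{East}.
Plugging x_{West} into East's best response: x_{East} = 76.7 − 0.5(80.2 − 0.5x_{East}) ⇒ 0.75x_{East} = 36.6, so x_{East} = 48.8.
Then x_{West} = 80.2 − 0.5·48.8 = 55.8.
Equilibrium price: P = 358.8 − 2·104.6 = 149.6.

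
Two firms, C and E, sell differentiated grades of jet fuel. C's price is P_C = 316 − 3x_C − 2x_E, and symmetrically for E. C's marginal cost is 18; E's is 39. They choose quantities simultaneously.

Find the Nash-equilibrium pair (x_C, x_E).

Firm C's profit: π = x_C(316 − 3x_C − 2x_E) − 18x_C.
∂π/∂x_C = 298 − 6x_C − 2x_E = 0 ⇒ x_C = 149/3 − (1/3)x_E.
Similarly x_E = 277/6 − (1/3)x_C.
Solving the two reaction functions simultaneously: (1 − (−1/3)(−1/3))x_C = 149/3 − (1/3)·(277/6), so (8/9)x_C = 617/18 and x_C = 38.5625.
Then x_E = 277/6 − (1/3)·38.5625 = 33.3125.

38.5625, 33.3125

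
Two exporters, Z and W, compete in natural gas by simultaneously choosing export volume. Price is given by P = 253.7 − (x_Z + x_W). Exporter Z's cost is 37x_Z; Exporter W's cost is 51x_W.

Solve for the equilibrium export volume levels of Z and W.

76.9, 62.9

Exporter Z's profit: π = x_Z(253.7 − (x_Z + x_W)) − 37x_Z.
∂π/∂x_Z = 216.7 − 2x_Z − x_W = 0, so x_Z = 108.35 − 0.5x_W.
By the same steps for W: x_W = 101.35 − 0.5x_Z.
Substituting the second reaction function into the first: x_Z = 108.35 − 0.5(101.35 − 0.5x_Z), which gives 0.75x_Z = 57.675 ⇒ x_Z = 76.9.
Then x_W = 101.35 − 0.5·76.9 = 62.9.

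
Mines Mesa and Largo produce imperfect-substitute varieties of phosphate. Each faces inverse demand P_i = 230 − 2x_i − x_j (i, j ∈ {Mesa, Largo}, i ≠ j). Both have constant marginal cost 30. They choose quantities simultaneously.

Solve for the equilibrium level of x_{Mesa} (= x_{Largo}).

40

Mine Mesa's profit: π = x_{Mesa}(230 − 2x_{Mesa} − x_{Largo}) − 30x_{Mesa}.
∂π/∂x_{Mesa} = 200 − 4x_{Mesa} − x_{Largo} = 0 ⇒ x_{Mesa} = 50 − 0.25x_{Largo}.
Setting x_{Mesa} = x_{Largo} in the reaction function: x_{Mesa} = 50 − 0.25x_{Mesa}, so x_{Mesa} = 50 / 1.25 = 40.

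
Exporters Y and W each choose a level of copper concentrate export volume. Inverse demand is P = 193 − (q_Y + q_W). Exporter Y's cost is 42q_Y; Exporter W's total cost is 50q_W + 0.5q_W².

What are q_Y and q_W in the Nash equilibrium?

62, 27

Exporter Y's profit: π = q_Y(193 − (q_Y + q_W)) − 42q_Y.
∂π/∂q_Y = 151 − 2q_Y − q_W = 0, so q_Y = 75.5 − 0.5q_W.
For W: ∂π/∂q_W = 143 − 3q_W − q_Y = 0 ⇒ q_W = 143/3 − (1/3)q_Y.
Solving the two reaction functions simultaneously: (1 − (−0.5)(−1/3))q_Y = 75.5 − 0.5·(143/3), so (5/6)q_Y = 155/3 and q_Y = 62.
Then q_W = 143/3 − (1/3)·62 = 27.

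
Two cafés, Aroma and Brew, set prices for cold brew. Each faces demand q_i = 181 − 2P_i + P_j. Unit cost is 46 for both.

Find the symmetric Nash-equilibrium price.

91

Aroma's profit: π = (P_{Aroma} − 46)(181 − 2P_{Aroma} + P_{Brew}).
∂π/∂P_{Aroma} = 273 − 4P_{Aroma} + P_{Brew} = 0 ⇒ P_{Aroma} = 68.25 + 0.25P_{Brew}.
The game is symmetric, so in equilibrium P_{Brew} = P_{Aroma}: the reaction function gives 0.75P_{Aroma} = 68.25, hence P_{Aroma} = 91.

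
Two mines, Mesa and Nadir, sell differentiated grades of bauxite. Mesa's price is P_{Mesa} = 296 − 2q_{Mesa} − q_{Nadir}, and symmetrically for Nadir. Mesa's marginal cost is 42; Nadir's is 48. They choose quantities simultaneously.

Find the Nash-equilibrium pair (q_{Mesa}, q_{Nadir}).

Mine Mesa's profit: π = q_{Mesa}(296 − 2q_{Mesa} − q_{Nadir}) − 42q_{Mesa}.
∂π/∂q_{Mesa} = 254 − 4q_{Mesa} − q_{Nadir} = 0 ⇒ q_{Mesa} = 63.5 − 0.25q_{Nadir}.
Similarly q_{Nadir} = 62 − 0.25q_{Mesa}.
Substituting the second reaction function into the first: q_{Mesa} = 63.5 − 0.25(62 − 0.25q_{Mesa}), which gives 0.9375q_{Mesa} = 48 ⇒ q_{Mesa} = 51.2.
Then q_{Nadir} = 62 − 0.25·51.2 = 49.2.

51.2, 49.2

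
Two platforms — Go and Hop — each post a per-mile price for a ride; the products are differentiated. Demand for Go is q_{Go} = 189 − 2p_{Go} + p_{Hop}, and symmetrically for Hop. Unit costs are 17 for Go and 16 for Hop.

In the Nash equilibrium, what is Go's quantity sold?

Go's profit: π = (p_{Go} − 17)(189 − 2p_{Go} + p_{Hop}).
∂π/∂p_{Go} = 223 − 4p_{Go} + p_{Hop} = 0 ⇒ p_{Go} = 55.75 + 0.25p_{Hop}.
Similarly p_{Hop} = 55.25 + 0.25p_{Go}.
Plugging p_{Hop} into Go's best response: p_{Go} = 55.75 + 0.25(55.25 + 0.25p_{Go}) ⇒ 0.9375p_{Go} = 69.5625, so p_{Go} = 74.2.
Then p_{Hop} = 55.25 + 0.25·74.2 = 73.8.
q_{Go} = 189 − 2·74.2 + 73.8 = 114.4.

114.4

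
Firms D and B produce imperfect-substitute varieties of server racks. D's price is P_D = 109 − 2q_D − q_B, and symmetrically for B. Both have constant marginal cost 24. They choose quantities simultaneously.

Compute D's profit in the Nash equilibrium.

Firm D's profit: π = q_D(109 − 2q_D − q_B) − 24q_D.
∂π/∂q_D = 85 − 4q_D − q_B = 0 ⇒ q_D = 21.25 − 0.25q_B.
Setting q_D = q_B in the reaction function: q_D = 21.25 − 0.25q_D, so q_D = 21.25 / 1.25 = 17.
P_D = 109 − 2·17 − 17 = 58.
Profit = (58 − 24)·17 = 578.

578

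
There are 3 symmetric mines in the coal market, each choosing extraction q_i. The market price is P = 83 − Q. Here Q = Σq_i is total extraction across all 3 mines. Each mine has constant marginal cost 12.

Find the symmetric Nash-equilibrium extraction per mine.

17.75

A representative mine's profit is π_i = q_i(83 − Q) − 12q_i, with Q = q_i + Σ_{j≠i} q_j.
First-order condition: 71 − 2q_i − Σ_{j≠i} q_j = 0.
Imposing symmetry (q_j = q for all j) turns Σ_{j≠i} q_j into 2q, so 71 = 4q and q = 17.75.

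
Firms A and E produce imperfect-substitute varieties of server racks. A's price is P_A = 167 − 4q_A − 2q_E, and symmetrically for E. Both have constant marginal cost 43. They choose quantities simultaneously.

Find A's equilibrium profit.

Firm A's profit: π = q_A(167 − 4q_A − 2q_E) − 43q_A.
∂π/∂q_A = 124 − 8q_A − 2q_E = 0 ⇒ q_A = 15.5 − 0.25q_E.
Setting q_A = q_E in the reaction function: q_A = 15.5 − 0.25q_A, so q_A = 15.5 / 1.25 = 12.4.
P_A = 167 − 4·12.4 − 2·12.4 = 92.6.
Profit = (92.6 − 43)·12.4 = 615.04.

615.04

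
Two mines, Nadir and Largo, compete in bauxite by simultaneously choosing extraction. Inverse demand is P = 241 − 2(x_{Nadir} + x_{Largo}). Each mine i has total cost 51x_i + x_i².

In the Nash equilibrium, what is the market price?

Mine Nadir's profit: π = x_{Nadir}(241 − 2(x_{Nadir} + x_{Largo})) − 51x_{Nadir} − x_{Nadir}².
∂π/∂x_{Nadir} = 190 − 6x_{Nadir} − 2x_{Largo} = 0, so x_{Nadir} = 95/3 − (1/3)x_{Largo}.
By symmetry x_{Largo} = x_{Nadir}; substituting into the reaction function, (4/3)x_{Nadir} = 95/3 and x_{Nadir} = 23.75.
Equilibrium price: P = 241 − 2·47.5 = 146.

146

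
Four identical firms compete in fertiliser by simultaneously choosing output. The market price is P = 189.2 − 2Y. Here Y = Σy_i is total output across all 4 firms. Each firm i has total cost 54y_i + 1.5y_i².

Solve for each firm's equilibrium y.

10.4

A representative firm's profit is π_i = y_i(189.2 − 2Y) − 54y_i − 1.5y_i², with Y = y_i + Σ_{j≠i} y_j.
First-order condition: 135.2 − 7y_i − 2Σ_{j≠i} y_j = 0.
In a symmetric equilibrium every firm chooses the same y, so Σ_{j≠i} y_j = 3y. The condition becomes 135.2 − 13y = 0, giving y = 135.2/13 = 10.4.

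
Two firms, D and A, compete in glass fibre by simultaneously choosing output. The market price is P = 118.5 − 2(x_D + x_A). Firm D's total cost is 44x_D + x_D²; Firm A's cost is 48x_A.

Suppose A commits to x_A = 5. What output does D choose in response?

Firm D's profit: π = x_D(118.5 − 2(x_D + x_A)) − 44x_D − x_D².
∂π/∂x_D = 74.5 − 6x_D − 2x_A = 0, so x_D = 149/12 − (1/3)x_A.
At x_A = 5: x_D = 149/12 − (1/3)·5 = 10.75.

10.75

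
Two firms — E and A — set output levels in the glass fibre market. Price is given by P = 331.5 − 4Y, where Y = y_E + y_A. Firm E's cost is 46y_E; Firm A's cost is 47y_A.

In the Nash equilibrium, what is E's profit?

Firm E's profit: π = y_E(331.5 − 4(y_E + y_A)) − 46y_E.
∂π/∂y_E = 285.5 − 8y_E − 4y_A = 0, so y_E = 35.6875 − 0.5y_A.
By the same steps for A: y_A = 35.5625 − 0.5y_E.
Plugging y_A into E's best response: y_E = 35.6875 − 0.5(35.5625 − 0.5y_E) ⇒ 0.75y_E = 573/32, so y_E = 23.875.
Then y_A = 35.5625 − 0.5·23.875 = 23.625.
Price P = 331.5 − 4·47.5 = 141.5.
E's profit: (141.5 − 46)·23.875 = 2280.0625.

2280.0625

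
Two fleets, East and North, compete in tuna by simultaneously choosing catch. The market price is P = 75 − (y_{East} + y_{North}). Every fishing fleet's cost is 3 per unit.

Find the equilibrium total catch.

48

Fishing fleet East's profit: π = y_{East}(75 − (y_{East} + y_{North})) − 3y_{East}.
∂π/∂y_{East} = 72 − 2y_{East} − y_{North} = 0, so y_{East} = 36 − 0.5y_{North}.
The game is symmetric, so in equilibrium y_{North} = y_{East}: the reaction function gives 1.5y_{East} = 36, hence y_{East} = 24.
Total catch: 24 + 24 = 48.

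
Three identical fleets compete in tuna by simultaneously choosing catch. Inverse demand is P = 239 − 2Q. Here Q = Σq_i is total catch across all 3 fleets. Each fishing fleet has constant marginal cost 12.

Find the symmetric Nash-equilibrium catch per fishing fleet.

A representative fishing fleet's profit is π_i = q_i(239 − 2Q) − 12q_i, with Q = q_i + Σ_{j≠i} q_j.
First-order condition: 227 − 4q_i − 2Σ_{j≠i} q_j = 0.
With identical fishing fleets, set every q_j = q: then 227 − 4q − 4q = 0, i.e. q = 227/8 = 28.375.

28.375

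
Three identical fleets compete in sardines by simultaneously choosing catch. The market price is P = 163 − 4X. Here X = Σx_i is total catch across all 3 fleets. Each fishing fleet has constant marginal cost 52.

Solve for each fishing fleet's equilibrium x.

6.9375

A representative fishing fleet's profit is π_i = x_i(163 − 4X) − 52x_i, with X = x_i + Σ_{j≠i} x_j.
First-order condition: 111 − 8x_i − 4Σ_{j≠i} x_j = 0.
In a symmetric equilibrium every fishing fleet chooses the same x, so Σ_{j≠i} x_j = 2x. The condition becomes 111 − 16x = 0, giving x = 111/16 = 6.9375.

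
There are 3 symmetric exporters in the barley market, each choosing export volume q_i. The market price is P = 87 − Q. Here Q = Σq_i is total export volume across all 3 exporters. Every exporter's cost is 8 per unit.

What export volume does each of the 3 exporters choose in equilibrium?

A representative exporter's profit is π_i = q_i(87 − Q) − 8q_i, with Q = q_i + Σ_{j≠i} q_j.
First-order condition: 79 − 2q_i − Σ_{j≠i} q_j = 0.
With identical exporters, set every q_j = q: then 79 − 2q − 2q = 0, i.e. q = 79/4 = 19.75.

19.75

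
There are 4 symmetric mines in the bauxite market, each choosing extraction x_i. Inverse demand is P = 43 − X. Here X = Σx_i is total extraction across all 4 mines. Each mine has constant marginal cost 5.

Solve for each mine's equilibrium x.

A representative mine's profit is π_i = x_i(43 − X) − 5x_i, with X = x_i + Σ_{j≠i} x_j.
First-order condition: 38 − 2x_i − Σ_{j≠i} x_j = 0.
In a symmetric equilibrium every mine chooses the same x, so Σ_{j≠i} x_j = 3x. The condition becomes 38 − 5x = 0, giving x = 38/5 = 7.6.

7.6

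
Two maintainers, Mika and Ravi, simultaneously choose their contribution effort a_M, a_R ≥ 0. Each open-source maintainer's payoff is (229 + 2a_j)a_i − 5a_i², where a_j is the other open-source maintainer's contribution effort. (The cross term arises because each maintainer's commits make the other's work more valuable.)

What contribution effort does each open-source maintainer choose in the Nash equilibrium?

28.625

Mika's payoff is (229 + 2a_R)a_M − 5a_M².
∂π/∂a_M = 229 + 2a_R − 10a_M = 0, so a_M = 22.9 + 0.2a_R.
By symmetry a_R = a_M; substituting into the reaction function, 0.8a_M = 22.9 and a_M = 28.625.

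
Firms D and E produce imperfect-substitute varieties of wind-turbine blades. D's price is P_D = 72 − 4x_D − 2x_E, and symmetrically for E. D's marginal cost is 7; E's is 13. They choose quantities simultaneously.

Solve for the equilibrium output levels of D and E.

6.7, 5.7

Firm D's profit: π = x_D(72 − 4x_D − 2x_E) − 7x_D.
∂π/∂x_D = 65 − 8x_D − 2x_E = 0 ⇒ x_D = 8.125 − 0.25x_E.
Similarly x_E = 7.375 − 0.25x_D.
Substituting the second reaction function into the first: x_D = 8.125 − 0.25(7.375 − 0.25x_D), which gives 0.9375x_D = 201/32 ⇒ x_D = 6.7.
Then x_E = 7.375 − 0.25·6.7 = 5.7.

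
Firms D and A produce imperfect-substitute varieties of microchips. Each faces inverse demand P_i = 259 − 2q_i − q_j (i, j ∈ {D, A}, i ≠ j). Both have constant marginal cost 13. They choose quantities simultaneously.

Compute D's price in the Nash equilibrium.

Firm D's profit: π = q_D(259 − 2q_D − q_A) − 13q_D.
∂π/∂q_D = 246 − 4q_D − q_A = 0 ⇒ q_D = 61.5 − 0.25q_A.
The game is symmetric, so in equilibrium q_A = q_D: the reaction function gives 1.25q_D = 61.5, hence q_D = 49.2.
P_D = 259 − 2·49.2 − 49.2 = 111.4.

111.4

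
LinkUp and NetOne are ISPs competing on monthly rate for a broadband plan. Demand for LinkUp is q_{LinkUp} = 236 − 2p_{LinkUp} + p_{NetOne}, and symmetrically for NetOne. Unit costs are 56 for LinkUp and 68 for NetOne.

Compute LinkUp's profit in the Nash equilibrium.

LinkUp's profit: π = (p_{LinkUp} − 56)(236 − 2p_{LinkUp} + p_{NetOne}).
∂π/∂p_{LinkUp} = 348 − 4p_{LinkUp} + p_{NetOne} = 0 ⇒ p_{LinkUp} = 87 + 0.25p_{NetOne}.
Similarly p_{NetOne} = 93 + 0.25p_{LinkUp}.
Substituting the second reaction function into the first: p_{LinkUp} = 87 + 0.25(93 + 0.25p_{LinkUp}), which gives 0.9375p_{LinkUp} = 110.25 ⇒ p_{LinkUp} = 117.6.
Then p_{NetOne} = 93 + 0.25·117.6 = 122.4.
q_{LinkUp} = 236 − 2·117.6 + 122.4 = 123.2.
Profit = (117.6 − 56)·123.2 = 7589.12.

7589.12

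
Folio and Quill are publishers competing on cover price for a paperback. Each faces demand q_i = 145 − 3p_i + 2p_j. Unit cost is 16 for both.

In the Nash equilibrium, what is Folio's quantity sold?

Folio's profit: π = (p_{Folio} − 16)(145 − 3p_{Folio} + 2p_{Quill}).
∂π/∂p_{Folio} = 193 − 6p_{Folio} + 2p_{Quill} = 0 ⇒ p_{Folio} = 193/6 + (1/3)p_{Quill}.
The game is symmetric, so in equilibrium p_{Quill} = p_{Folio}: the reaction function gives (2/3)p_{Folio} = 193/6, hence p_{Folio} = 48.25.
q_{Folio} = 145 − 3·48.25 + 2·48.25 = 96.75.

96.75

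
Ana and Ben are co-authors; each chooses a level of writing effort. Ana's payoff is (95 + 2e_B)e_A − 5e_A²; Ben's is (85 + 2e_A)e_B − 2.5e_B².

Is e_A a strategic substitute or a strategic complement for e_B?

strategic complements

Expanding Ana's payoff: 95e_A + 2e_Be_A − 5e_A².
∂π/∂e_A = 95 + 2e_B − 10e_A = 0, so e_A = 9.5 + 0.2e_B.
The best-response slope de_A/de_B = 0.2 > 0: the reaction function is upward-sloping, so the choices are strategic complements.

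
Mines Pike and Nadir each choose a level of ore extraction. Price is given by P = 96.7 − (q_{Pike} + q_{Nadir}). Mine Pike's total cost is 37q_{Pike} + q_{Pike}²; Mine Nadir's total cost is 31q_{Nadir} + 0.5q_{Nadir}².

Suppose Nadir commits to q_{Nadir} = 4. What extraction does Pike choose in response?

13.925

Mine Pike's profit: π = q_{Pike}(96.7 − (q_{Pike} + q_{Nadir})) − 37q_{Pike} − q_{Pike}².
∂π/∂q_{Pike} = 59.7 − 4q_{Pike} − q_{Nadir} = 0, so q_{Pike} = 14.925 − 0.25q_{Nadir}.
At q_{Nadir} = 4: q_{Pike} = 14.925 − 0.25·4 = 13.925.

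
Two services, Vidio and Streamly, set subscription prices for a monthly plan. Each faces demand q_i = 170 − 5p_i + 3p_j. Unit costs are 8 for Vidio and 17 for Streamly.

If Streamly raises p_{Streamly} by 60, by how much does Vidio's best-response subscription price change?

Vidio's profit: π = (p_{Vidio} − 8)(170 − 5p_{Vidio} + 3p_{Streamly}).
∂π/∂p_{Vidio} = 210 − 10p_{Vidio} + 3p_{Streamly} = 0 ⇒ p_{Vidio} = 21 + 0.3p_{Streamly}.
The reaction-function slope is 0.3, so a 60-unit rise in p_{Streamly} moves p_{Vidio} by 0.3 × 60 = 18. Vidio's best response rises — the actions are strategic complements.

18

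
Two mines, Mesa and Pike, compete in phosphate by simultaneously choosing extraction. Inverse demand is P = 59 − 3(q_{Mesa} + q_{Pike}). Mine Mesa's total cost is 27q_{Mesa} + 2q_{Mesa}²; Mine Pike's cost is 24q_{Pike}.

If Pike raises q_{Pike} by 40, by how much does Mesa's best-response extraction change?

-12

Mine Mesa's profit: π = q_{Mesa}(59 − 3(q_{Mesa} + q_{Pike})) − 27q_{Mesa} − 2q_{Mesa}².
∂π/∂q_{Mesa} = 32 − 10q_{Mesa} − 3q_{Pike} = 0, so q_{Mesa} = 3.2 − 0.3q_{Pike}.
The reaction-function slope is −0.3, so a 40-unit rise in q_{Pike} moves q_{Mesa} by −0.3 × 40 = −12. Mesa's best response falls — the actions are strategic substitutes.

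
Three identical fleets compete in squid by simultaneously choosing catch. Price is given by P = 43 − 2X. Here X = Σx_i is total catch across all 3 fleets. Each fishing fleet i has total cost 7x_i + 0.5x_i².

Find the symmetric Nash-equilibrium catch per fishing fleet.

A representative fishing fleet's profit is π_i = x_i(43 − 2X) − 7x_i − 0.5x_i², with X = x_i + Σ_{j≠i} x_j.
First-order condition: 36 − 5x_i − 2Σ_{j≠i} x_j = 0.
Imposing symmetry (x_j = x for all j) turns Σ_{j≠i} x_j into 2x, so 36 = 9x and x = 4.

4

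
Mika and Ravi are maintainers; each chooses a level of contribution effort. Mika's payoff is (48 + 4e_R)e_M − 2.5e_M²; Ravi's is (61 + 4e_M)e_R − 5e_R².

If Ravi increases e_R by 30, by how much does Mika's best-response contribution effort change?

24

Expanding Mika's payoff: 48e_M + 4e_Re_M − 2.5e_M².
∂π/∂e_M = 48 + 4e_R − 5e_M = 0, so e_M = 9.6 + 0.8e_R.
The reaction-function slope is 0.8, so a 30-unit rise in e_R moves e_M by 0.8 × 30 = 24. Mika's best response rises — the actions are strategic complements.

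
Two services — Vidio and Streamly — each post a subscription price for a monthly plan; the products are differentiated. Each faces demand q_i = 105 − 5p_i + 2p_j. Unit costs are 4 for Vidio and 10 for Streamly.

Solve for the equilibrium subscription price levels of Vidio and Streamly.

Vidio's profit: π = (p_{Vidio} − 4)(105 − 5p_{Vidio} + 2p_{Streamly}).
∂π/∂p_{Vidio} = 125 − 10p_{Vidio} + 2p_{Streamly} = 0 ⇒ p_{Vidio} = 12.5 + 0.2p_{Streamly}.
Similarly p_{Streamly} = 15.5 + 0.2p_{Vidio}.
Plugging p_{Streamly} into Vidio's best response: p_{Vidio} = 12.5 + 0.2(15.5 + 0.2p_{Vidio}) ⇒ 0.96p_{Vidio} = 15.6, so p_{Vidio} = 16.25.
Then p_{Streamly} = 15.5 + 0.2·16.25 = 18.75.

16.25, 18.75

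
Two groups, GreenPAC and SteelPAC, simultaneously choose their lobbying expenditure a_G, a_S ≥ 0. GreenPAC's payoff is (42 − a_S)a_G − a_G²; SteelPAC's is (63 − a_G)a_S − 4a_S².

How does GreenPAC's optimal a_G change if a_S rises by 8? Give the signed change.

Expanding GreenPAC's payoff: 42a_G − a_Sa_G − a_G².
∂π/∂a_G = 42 − a_S − 2a_G = 0, so a_G = 21 − 0.5a_S.
The reaction-function slope is −0.5, so an 8-unit rise in a_S moves a_G by −0.5 × 8 = −4. GreenPAC's best response falls — the actions are strategic substitutes.

-4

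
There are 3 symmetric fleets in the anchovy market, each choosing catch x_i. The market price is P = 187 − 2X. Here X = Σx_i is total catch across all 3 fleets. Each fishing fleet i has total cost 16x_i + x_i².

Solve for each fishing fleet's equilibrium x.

17.1

A representative fishing fleet's profit is π_i = x_i(187 − 2X) − 16x_i − x_i², with X = x_i + Σ_{j≠i} x_j.
First-order condition: 171 − 6x_i − 2Σ_{j≠i} x_j = 0.
With identical fishing fleets, set every x_j = x: then 171 − 6x − 4x = 0, i.e. x = 171/10 = 17.1.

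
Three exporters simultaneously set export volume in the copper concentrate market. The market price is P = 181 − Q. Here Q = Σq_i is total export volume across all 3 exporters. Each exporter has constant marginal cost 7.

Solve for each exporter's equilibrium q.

A representative exporter's profit is π_i = q_i(181 − Q) − 7q_i, with Q = q_i + Σ_{j≠i} q_j.
First-order condition: 174 − 2q_i − Σ_{j≠i} q_j = 0.
In a symmetric equilibrium every exporter chooses the same q, so Σ_{j≠i} q_j = 2q. The condition becomes 174 − 4q = 0, giving q = 174/4 = 43.5.

43.5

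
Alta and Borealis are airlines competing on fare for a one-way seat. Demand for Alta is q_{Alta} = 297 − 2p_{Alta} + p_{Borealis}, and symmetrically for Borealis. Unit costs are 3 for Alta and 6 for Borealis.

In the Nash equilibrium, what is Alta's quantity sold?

Alta's profit: π = (p_{Alta} − 3)(297 − 2p_{Alta} + p_{Borealis}).
∂π/∂p_{Alta} = 303 − 4p_{Alta} + p_{Borealis} = 0 ⇒ p_{Alta} = 75.75 + 0.25p_{Borealis}.
Similarly p_{Borealis} = 77.25 + 0.25p_{Alta}.
Solving the two reaction functions simultaneously: (1 − (0.25)(0.25))p_{Alta} = 75.75 + 0.25·77.25, so 0.9375p_{Alta} = 95.0625 and p_{Alta} = 101.4.
Then p_{Borealis} = 77.25 + 0.25·101.4 = 102.6.
q_{Alta} = 297 − 2·101.4 + 102.6 = 196.8.

196.8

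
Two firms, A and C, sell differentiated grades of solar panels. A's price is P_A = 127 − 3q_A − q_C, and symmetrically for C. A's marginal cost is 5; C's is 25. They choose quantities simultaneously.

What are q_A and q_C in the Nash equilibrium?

18, 14

Firm A's profit: π = q_A(127 − 3q_A − q_C) − 5q_A.
∂π/∂q_A = 122 − 6q_A − q_C = 0 ⇒ q_A = 61/3 − (1/6)q_C.
Similarly q_C = 17 − (1/6)q_A.
Plugging q_C into A's best response: q_A = 61/3 − (1/6)(17 − (1/6)q_A) ⇒ (35/36)q_A = 17.5, so q_A = 18.
Then q_C = 17 − (1/6)·18 = 14.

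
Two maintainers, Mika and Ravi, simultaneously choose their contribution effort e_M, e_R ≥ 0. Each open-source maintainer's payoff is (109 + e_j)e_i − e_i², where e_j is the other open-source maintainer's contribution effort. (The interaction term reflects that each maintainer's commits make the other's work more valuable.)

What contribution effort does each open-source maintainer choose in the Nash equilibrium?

109

Mika's payoff is (109 + e_R)e_M − e_M².
∂π/∂e_M = 109 + e_R − 2e_M = 0, so e_M = 54.5 + 0.5e_R.
Setting e_M = e_R in the reaction function: e_M = 54.5 + 0.5e_M, so e_M = 54.5 / 0.5 = 109.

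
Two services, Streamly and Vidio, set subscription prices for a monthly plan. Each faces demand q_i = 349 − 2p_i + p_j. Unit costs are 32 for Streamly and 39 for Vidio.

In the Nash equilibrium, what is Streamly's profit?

Streamly's profit: π = (p_{Streamly} − 32)(349 − 2p_{Streamly} + p_{Vidio}).
∂π/∂p_{Streamly} = 413 − 4p_{Streamly} + p_{Vidio} = 0 ⇒ p_{Streamly} = 103.25 + 0.25p_{Vidio}.
Similarly p_{Vidio} = 106.75 + 0.25p_{Streamly}.
Plugging p_{Vidio} into Streamly's best response: p_{Streamly} = 103.25 + 0.25(106.75 + 0.25p_{Streamly}) ⇒ 0.9375p_{Streamly} = 129.9375, so p_{Streamly} = 138.6.
Then p_{Vidio} = 106.75 + 0.25·138.6 = 141.4.
q_{Streamly} = 349 − 2·138.6 + 141.4 = 213.2.
Profit = (138.6 − 32)·213.2 = 22727.12.

22727.12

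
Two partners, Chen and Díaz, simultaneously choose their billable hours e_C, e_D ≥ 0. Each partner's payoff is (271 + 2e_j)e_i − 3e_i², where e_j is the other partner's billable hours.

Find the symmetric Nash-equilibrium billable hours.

Chen's payoff is (271 + 2e_D)e_C − 3e_C².
∂π/∂e_C = 271 + 2e_D − 6e_C = 0, so e_C = 271/6 + (1/3)e_D.
Setting e_C = e_D in the reaction function: e_C = 271/6 + (1/3)e_C, so e_C = (271/6) / (2/3) = 67.75.

67.75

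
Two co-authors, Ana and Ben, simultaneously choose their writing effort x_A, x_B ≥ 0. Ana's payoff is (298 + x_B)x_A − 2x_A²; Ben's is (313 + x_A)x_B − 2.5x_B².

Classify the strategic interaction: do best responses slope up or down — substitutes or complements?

strategic complements

Expanding Ana's payoff: 298x_A + x_Bx_A − 2x_A².
∂π/∂x_A = 298 + x_B − 4x_A = 0, so x_A = 74.5 + 0.25x_B.
The best-response slope dx_A/dx_B = 0.25 > 0: the reaction function is upward-sloping, so the choices are strategic complements.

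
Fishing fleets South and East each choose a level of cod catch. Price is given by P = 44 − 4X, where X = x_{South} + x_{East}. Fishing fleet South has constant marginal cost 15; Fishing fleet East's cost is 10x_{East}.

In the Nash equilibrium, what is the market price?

Fishing fleet South's profit: π = x_{South}(44 − 4(x_{South} + x_{East})) − 15x_{South}.
∂π/∂x_{South} = 29 − 8x_{South} − 4x_{East} = 0, so x_{South} = 3.625 − 0.5x_{East}.
By the same steps for East: x_{East} = 4.25 − 0.5x_{South}.
Solving the two reaction functions simultaneously: (1 − (−0.5)(−0.5))x_{South} = 3.625 − 0.5·4.25, so 0.75x_{South} = 1.5 and x_{South} = 2.
Then x_{East} = 4.25 − 0.5·2 = 3.25.
Equilibrium price: P = 44 − 4·5.25 = 23.

23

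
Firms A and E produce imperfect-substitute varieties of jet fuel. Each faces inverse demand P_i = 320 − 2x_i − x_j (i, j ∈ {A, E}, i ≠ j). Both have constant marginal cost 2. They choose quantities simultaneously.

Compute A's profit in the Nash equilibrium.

8089.92

Firm A's profit: π = x_A(320 − 2x_A − x_E) − 2x_A.
∂π/∂x_A = 318 − 4x_A − x_E = 0 ⇒ x_A = 79.5 − 0.25x_E.
By symmetry x_E = x_A; substituting into the reaction function, 1.25x_A = 79.5 and x_A = 63.6.
P_A = 320 − 2·63.6 − 63.6 = 129.2.
Profit = (129.2 − 2)·63.6 = 8089.92.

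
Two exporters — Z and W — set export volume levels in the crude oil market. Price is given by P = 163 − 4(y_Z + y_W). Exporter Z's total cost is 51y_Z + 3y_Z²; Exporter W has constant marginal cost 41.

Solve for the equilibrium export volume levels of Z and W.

4.25, 13.125

Exporter Z's profit: π = y_Z(163 − 4(y_Z + y_W)) − 51y_Z − 3y_Z².
∂π/∂y_Z = 112 − 14y_Z − 4y_W = 0, so y_Z = 8 − (2/7)y_W.
For W: ∂π/∂y_W = 122 − 8y_W − 4y_Z = 0 ⇒ y_W = 15.25 − 0.5y_Z.
Plugging y_W into Z's best response: y_Z = 8 − (2/7)(15.25 − 0.5y_Z) ⇒ (6/7)y_Z = 51/14, so y_Z = 4.25.
Then y_W = 15.25 − 0.5·4.25 = 13.125.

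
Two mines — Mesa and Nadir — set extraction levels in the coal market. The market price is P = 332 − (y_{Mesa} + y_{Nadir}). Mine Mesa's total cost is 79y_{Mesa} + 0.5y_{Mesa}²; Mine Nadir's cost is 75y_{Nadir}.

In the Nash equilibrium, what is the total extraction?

Mine Mesa's profit: π = y_{Mesa}(332 − (y_{Mesa} + y_{Nadir})) − 79y_{Mesa} − 0.5y_{Mesa}².
∂π/∂y_{Mesa} = 253 − 3y_{Mesa} − y_{Nadir} = 0, so y_{Mesa} = 253/3 − (1/3)y_{Nadir}.
For Nadir: ∂π/∂y_{Nadir} = 257 − 2y_{Nadir} − y_{Mesa} = 0 ⇒ y_{Nadir} = 128.5 − 0.5y_{Mesa}.
Substituting the second reaction function into the first: y_{Mesa} = 253/3 − (1/3)(128.5 − 0.5y_{Mesa}), which gives (5/6)y_{Mesa} = 41.5 ⇒ y_{Mesa} = 49.8.
Then y_{Nadir} = 128.5 − 0.5·49.8 = 103.6.
Total extraction: 49.8 + 103.6 = 153.4.

153.4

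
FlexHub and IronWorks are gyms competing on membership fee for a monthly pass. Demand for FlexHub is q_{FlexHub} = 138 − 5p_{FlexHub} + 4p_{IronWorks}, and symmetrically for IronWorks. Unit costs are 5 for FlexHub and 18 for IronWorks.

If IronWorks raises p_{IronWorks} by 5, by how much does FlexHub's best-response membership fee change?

2

FlexHub's profit: π = (p_{FlexHub} − 5)(138 − 5p_{FlexHub} + 4p_{IronWorks}).
∂π/∂p_{FlexHub} = 163 − 10p_{FlexHub} + 4p_{IronWorks} = 0 ⇒ p_{FlexHub} = 16.3 + 0.4p_{IronWorks}.
The reaction-function slope is 0.4, so a 5-unit rise in p_{IronWorks} moves p_{FlexHub} by 0.4 × 5 = 2. FlexHub's best response rises — the actions are strategic complements.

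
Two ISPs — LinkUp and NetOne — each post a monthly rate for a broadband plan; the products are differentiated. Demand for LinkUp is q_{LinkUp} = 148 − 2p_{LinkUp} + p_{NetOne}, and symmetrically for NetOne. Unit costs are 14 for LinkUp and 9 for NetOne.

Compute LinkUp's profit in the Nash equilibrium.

LinkUp's profit: π = (p_{LinkUp} − 14)(148 − 2p_{LinkUp} + p_{NetOne}).
∂π/∂p_{LinkUp} = 176 − 4p_{LinkUp} + p_{NetOne} = 0 ⇒ p_{LinkUp} = 44 + 0.25p_{NetOne}.
Similarly p_{NetOne} = 41.5 + 0.25p_{LinkUp}.
Plugging p_{NetOne} into LinkUp's best response: p_{LinkUp} = 44 + 0.25(41.5 + 0.25p_{LinkUp}) ⇒ 0.9375p_{LinkUp} = 54.375, so p_{LinkUp} = 58.
Then p_{NetOne} = 41.5 + 0.25·58 = 56.
q_{LinkUp} = 148 − 2·58 + 56 = 88.
Profit = (58 − 14)·88 = 3872.

3872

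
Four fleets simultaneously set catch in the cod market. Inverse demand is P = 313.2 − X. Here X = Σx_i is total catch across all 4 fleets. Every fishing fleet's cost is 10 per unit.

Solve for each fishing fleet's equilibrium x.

60.64

A representative fishing fleet's profit is π_i = x_i(313.2 − X) − 10x_i, with X = x_i + Σ_{j≠i} x_j.
First-order condition: 303.2 − 2x_i − Σ_{j≠i} x_j = 0.
With identical fishing fleets, set every x_j = x: then 303.2 − 2x − 3x = 0, i.e. x = 303.2/5 = 60.64.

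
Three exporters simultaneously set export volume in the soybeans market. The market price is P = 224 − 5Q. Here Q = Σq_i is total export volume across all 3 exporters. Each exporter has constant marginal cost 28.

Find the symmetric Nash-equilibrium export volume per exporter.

9.8

A representative exporter's profit is π_i = q_i(224 − 5Q) − 28q_i, with Q = q_i + Σ_{j≠i} q_j.
First-order condition: 196 − 10q_i − 5Σ_{j≠i} q_j = 0.
With identical exporters, set every q_j = q: then 196 − 10q − 10q = 0, i.e. q = 196/20 = 9.8.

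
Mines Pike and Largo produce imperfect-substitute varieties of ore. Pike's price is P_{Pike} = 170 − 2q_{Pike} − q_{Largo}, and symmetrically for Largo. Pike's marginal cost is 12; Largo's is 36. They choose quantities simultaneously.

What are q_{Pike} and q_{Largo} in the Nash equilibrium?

33.2, 25.2

Mine Pike's profit: π = q_{Pike}(170 − 2q_{Pike} − q_{Largo}) − 12q_{Pike}.
∂π/∂q_{Pike} = 158 − 4q_{Pike} − q_{Largo} = 0 ⇒ q_{Pike} = 39.5 − 0.25q_{Largo}.
Similarly q_{Largo} = 33.5 − 0.25q_{Pike}.
Solving the two reaction functions simultaneously: (1 − (−0.25)(−0.25))q_{Pike} = 39.5 − 0.25·33.5, so 0.9375q_{Pike} = 31.125 and q_{Pike} = 33.2.
Then q_{Largo} = 33.5 − 0.25·33.2 = 25.2.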